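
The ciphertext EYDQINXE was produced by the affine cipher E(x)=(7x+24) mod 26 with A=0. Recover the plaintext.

MAXKURLM

The inverse of 7 mod 26 is 15, since 7·15=105≡1. Apply D(y)=15·(y−24) mod 26:
E(4): 15·(4−24)=-300≡12 → M
Y(24): 15·(24−24)=0 → A
D(3): 15·(3−24)=-315≡23 → X
Q(16): 15·(16−24)=-120≡10 → K
I(8): 15·(8−24)=-240≡20 → U
N(13): 15·(13−24)=-165≡17 → R
X(23): 15·(23−24)=-15≡11 → L
E(4): 15·(4−24)=-300≡12 → M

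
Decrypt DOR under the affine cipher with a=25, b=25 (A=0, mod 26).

WLI

The inverse of 25 mod 26 is 25, since 25·25=625≡1. Apply D(y)=25·(y−25) mod 26:
D(3): 25·(3−25)=-550≡22 → W
O(14): 25·(14−25)=-275≡11 → L
R(17): 25·(17−25)=-200≡8 → I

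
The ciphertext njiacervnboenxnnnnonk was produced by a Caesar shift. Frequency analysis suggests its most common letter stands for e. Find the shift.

9

The most frequent ciphertext letter is n (appears 8 times).
n is position 13; e is position 4.
Shift = 9.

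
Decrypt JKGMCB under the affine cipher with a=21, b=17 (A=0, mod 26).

The inverse of 21 mod 26 is 5, since 21·5=105≡1. Apply D(y)=5·(y−17) mod 26:
J(9): 5·(9−17)=-40≡12 → M
K(10): 5·(10−17)=-35≡17 → R
G(6): 5·(6−17)=-55≡23 → X
M(12): 5·(12−17)=-25≡1 → B
C(2): 5·(2−17)=-75≡3 → D
B(1): 5·(1−17)=-80≡24 → Y

MRXBDY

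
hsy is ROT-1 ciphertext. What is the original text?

grx

h(7): 7−1=6 → g
s(18): 18−1=17 → r
y(24): 24−1=23 → x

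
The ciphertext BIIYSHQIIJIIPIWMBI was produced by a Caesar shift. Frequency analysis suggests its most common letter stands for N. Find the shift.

21

The most frequent ciphertext letter is I (appears 8 times).
I is position 8; N is position 13.
Shift = -5≡21.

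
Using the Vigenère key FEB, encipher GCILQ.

LGJQU

Repeat the key across the message: FEBFE
G(6)+F(5): 11 → L
C(2)+E(4): 6 → G
I(8)+B(1): 9 → J
L(11)+F(5): 16 → Q
Q(16)+E(4): 20 → U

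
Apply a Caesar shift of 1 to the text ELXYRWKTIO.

FMYZSXLUJP

E(4): 4+1=5 → F
L(11): 11+1=12 → M
X(23): 23+1=24 → Y
Y(24): 24+1=25 → Z
R(17): 17+1=18 → S
W(22): 22+1=23 → X
K(10): 10+1=11 → L
T(19): 19+1=20 → U
I(8): 8+1=9 → J
O(14): 14+1=15 → P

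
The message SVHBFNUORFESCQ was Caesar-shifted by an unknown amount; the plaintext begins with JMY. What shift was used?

9

From the crib: S(18)−J(9)=9, so the shift is 9.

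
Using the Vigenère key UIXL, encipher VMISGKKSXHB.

Repeat the key across the message: UIXLUIXLUIX
V(21)+U(20): 41≡15 → P
M(12)+I(8): 20 → U
I(8)+X(23): 31≡5 → F
S(18)+L(11): 29≡3 → D
G(6)+U(20): 26≡0 → A
K(10)+I(8): 18 → S
K(10)+X(23): 33≡7 → H
S(18)+L(11): 29≡3 → D
X(23)+U(20): 43≡17 → R
H(7)+I(8): 15 → P
B(1)+X(23): 24 → Y

PUFDASHDRPY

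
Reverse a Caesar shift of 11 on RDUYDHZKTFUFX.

GSJNSWOZIUJUM

R(17): 17−11=6 → G
D(3): 3−11=-8≡18 → S
U(20): 20−11=9 → J
Y(24): 24−11=13 → N
D(3): 3−11=-8≡18 → S
H(7): 7−11=-4≡22 → W
Z(25): 25−11=14 → O
K(10): 10−11=-1≡25 → Z
T(19): 19−11=8 → I
F(5): 5−11=-6≡20 → U
U(20): 20−11=9 → J
F(5): 5−11=-6≡20 → U
X(23): 23−11=12 → M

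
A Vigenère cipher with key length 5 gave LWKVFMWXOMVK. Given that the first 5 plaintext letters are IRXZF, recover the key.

DFNWA

Subtract each crib letter from the matching ciphertext letter (mod 26):
L(11)−I(8)=3 → D
W(22)−R(17)=5 → F
K(10)−X(23)=-13≡13 → N
V(21)−Z(25)=-4≡22 → W
F(5)−F(5)=0 → A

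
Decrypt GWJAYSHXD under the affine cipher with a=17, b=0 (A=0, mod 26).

The inverse of 17 mod 26 is 23, since 17·23=391≡1. Apply D(y)=23·(y−0) mod 26:
G(6): 23·(6−0)=138≡8 → I
W(22): 23·(22−0)=506≡12 → M
J(9): 23·(9−0)=207≡25 → Z
A(0): 23·(0−0)=0 → A
Y(24): 23·(24−0)=552≡6 → G
S(18): 23·(18−0)=414≡24 → Y
H(7): 23·(7−0)=161≡5 → F
X(23): 23·(23−0)=529≡9 → J
D(3): 23·(3−0)=69≡17 → R

IMZAGYFJR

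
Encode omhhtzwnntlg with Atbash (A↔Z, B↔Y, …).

lnssgadmmgot

o(14) → l(11)
m(12) → n(13)
h(7) → s(18)
h(7) → s(18)
t(19) → g(6)
z(25) → a(0)
w(22) → d(3)
n(13) → m(12)
n(13) → m(12)
t(19) → g(6)
l(11) → o(14)
g(6) → t(19)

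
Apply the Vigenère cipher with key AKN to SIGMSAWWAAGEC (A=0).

Repeat the key across the message: AKNAKNAKNAKNA
S(18)+A(0): 18 → S
I(8)+K(10): 18 → S
G(6)+N(13): 19 → T
M(12)+A(0): 12 → M
S(18)+K(10): 28≡2 → C
A(0)+N(13): 13 → N
W(22)+A(0): 22 → W
W(22)+K(10): 32≡6 → G
A(0)+N(13): 13 → N
A(0)+A(0): 0 → A
G(6)+K(10): 16 → Q
E(4)+N(13): 17 → R
C(2)+A(0): 2 → C

SSTMCNWGNAQRC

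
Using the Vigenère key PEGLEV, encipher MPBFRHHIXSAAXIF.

Repeat the key across the message: PEGLEVPEGLEVPEG
M(12)+P(15): 27≡1 → B
P(15)+E(4): 19 → T
B(1)+G(6): 7 → H
F(5)+L(11): 16 → Q
R(17)+E(4): 21 → V
H(7)+V(21): 28≡2 → C
H(7)+P(15): 22 → W
I(8)+E(4): 12 → M
X(23)+G(6): 29≡3 → D
S(18)+L(11): 29≡3 → D
A(0)+E(4): 4 → E
A(0)+V(21): 21 → V
X(23)+P(15): 38≡12 → M
I(8)+E(4): 12 → M
F(5)+G(6): 11 → L

BTHQVCWMDDEVMML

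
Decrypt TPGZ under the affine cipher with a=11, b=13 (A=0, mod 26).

The inverse of 11 mod 26 is 19, since 11·19=209≡1. Apply D(y)=19·(y−13) mod 26:
T(19): 19·(19−13)=114≡10 → K
P(15): 19·(15−13)=38≡12 → M
G(6): 19·(6−13)=-133≡23 → X
Z(25): 19·(25−13)=228≡20 → U

KMXU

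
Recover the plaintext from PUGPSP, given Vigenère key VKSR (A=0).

Repeat the key across the ciphertext: VKSRVK
P(15)−V(21): -6≡20 → U
U(20)−K(10): 10 → K
G(6)−S(18): -12≡14 → O
P(15)−R(17): -2≡24 → Y
S(18)−V(21): -3≡23 → X
P(15)−K(10): 5 → F

UKOYXF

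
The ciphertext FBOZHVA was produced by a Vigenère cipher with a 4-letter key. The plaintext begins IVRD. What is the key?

Subtract each crib letter from the matching ciphertext letter (mod 26):
F(5)−I(8)=-3≡23 → X
B(1)−V(21)=-20≡6 → G
O(14)−R(17)=-3≡23 → X
Z(25)−D(3)=22 → W

XGXW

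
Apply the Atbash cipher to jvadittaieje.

qezwrggzrvqv

j(9) → q(16)
v(21) → e(4)
a(0) → z(25)
d(3) → w(22)
i(8) → r(17)
t(19) → g(6)
t(19) → g(6)
a(0) → z(25)
i(8) → r(17)
e(4) → v(21)
j(9) → q(16)
e(4) → v(21)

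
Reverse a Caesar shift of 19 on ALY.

A(0): 0−19=-19≡7 → H
L(11): 11−19=-8≡18 → S
Y(24): 24−19=5 → F

HSF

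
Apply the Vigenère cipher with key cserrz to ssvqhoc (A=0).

Repeat the key across the message: cserrzc
s(18)+c(2): 20 → u
s(18)+s(18): 36≡10 → k
v(21)+e(4): 25 → z
q(16)+r(17): 33≡7 → h
h(7)+r(17): 24 → y
o(14)+z(25): 39≡13 → n
c(2)+c(2): 4 → e

ukzhyne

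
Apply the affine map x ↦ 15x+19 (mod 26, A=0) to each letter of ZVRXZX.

Z(25): 15·25+19=394≡4 → E
V(21): 15·21+19=334≡22 → W
R(17): 15·17+19=274≡14 → O
X(23): 15·23+19=364≡0 → A
Z(25): 15·25+19=394≡4 → E
X(23): 15·23+19=364≡0 → A

EWOAEA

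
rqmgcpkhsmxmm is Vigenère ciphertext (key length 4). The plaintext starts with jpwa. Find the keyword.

ibqg

Subtract each crib letter from the matching ciphertext letter (mod 26):
r(17)−j(9)=8 → i
q(16)−p(15)=1 → b
m(12)−w(22)=-10≡16 → q
g(6)−a(0)=6 → g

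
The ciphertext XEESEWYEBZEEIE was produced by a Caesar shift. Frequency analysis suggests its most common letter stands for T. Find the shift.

The most frequent ciphertext letter is E (appears 7 times).
E is position 4; T is position 19.
Shift = -15≡11.

11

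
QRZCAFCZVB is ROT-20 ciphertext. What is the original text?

WXFIGLIFBH

Q(16): 16−20=-4≡22 → W
R(17): 17−20=-3≡23 → X
Z(25): 25−20=5 → F
C(2): 2−20=-18≡8 → I
A(0): 0−20=-20≡6 → G
F(5): 5−20=-15≡11 → L
C(2): 2−20=-18≡8 → I
Z(25): 25−20=5 → F
V(21): 21−20=1 → B
B(1): 1−20=-19≡7 → H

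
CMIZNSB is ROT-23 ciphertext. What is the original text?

FPLCQVE

C(2): 2−23=-21≡5 → F
M(12): 12−23=-11≡15 → P
I(8): 8−23=-15≡11 → L
Z(25): 25−23=2 → C
N(13): 13−23=-10≡16 → Q
S(18): 18−23=-5≡21 → V
B(1): 1−23=-22≡4 → E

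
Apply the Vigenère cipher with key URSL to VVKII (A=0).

Repeat the key across the message: URSLU
V(21)+U(20): 41≡15 → P
V(21)+R(17): 38≡12 → M
K(10)+S(18): 28≡2 → C
I(8)+L(11): 19 → T
I(8)+U(20): 28≡2 → C

PMCTC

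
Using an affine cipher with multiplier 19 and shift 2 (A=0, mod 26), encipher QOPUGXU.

UIBSMXS

Q(16): 19·16+2=306≡20 → U
O(14): 19·14+2=268≡8 → I
P(15): 19·15+2=287≡1 → B
U(20): 19·20+2=382≡18 → S
G(6): 19·6+2=116≡12 → M
X(23): 19·23+2=439≡23 → X
U(20): 19·20+2=382≡18 → S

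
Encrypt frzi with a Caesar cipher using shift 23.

cowf

f(5): 5+23=28≡2 → c
r(17): 17+23=40≡14 → o
z(25): 25+23=48≡22 → w
i(8): 8+23=31≡5 → f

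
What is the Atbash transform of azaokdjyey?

a(0) → z(25)
z(25) → a(0)
a(0) → z(25)
o(14) → l(11)
k(10) → p(15)
d(3) → w(22)
j(9) → q(16)
y(24) → b(1)
e(4) → v(21)
y(24) → b(1)

zazlpwqbvb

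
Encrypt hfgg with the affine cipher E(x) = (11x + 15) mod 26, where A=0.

h(7): 11·7+15=92≡14 → o
f(5): 11·5+15=70≡18 → s
g(6): 11·6+15=81≡3 → d
g(6): 11·6+15=81≡3 → d

osdd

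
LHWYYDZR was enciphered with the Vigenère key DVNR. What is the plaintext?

IMJHVIMA

Repeat the key across the ciphertext: DVNRDVNR
L(11)−D(3): 8 → I
H(7)−V(21): -14≡12 → M
W(22)−N(13): 9 → J
Y(24)−R(17): 7 → H
Y(24)−D(3): 21 → V
D(3)−V(21): -18≡8 → I
Z(25)−N(13): 12 → M
R(17)−R(17): 0 → A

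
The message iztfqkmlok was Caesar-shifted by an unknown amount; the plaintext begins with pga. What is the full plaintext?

From the crib: i(8)−p(15)=-7≡19, so the shift is 19.
Subtract 19 from each ciphertext letter:
i(8): 8−19=-11≡15 → p
z(25): 25−19=6 → g
t(19): 19−19=0 → a
f(5): 5−19=-14≡12 → m
q(16): 16−19=-3≡23 → x
k(10): 10−19=-9≡17 → r
m(12): 12−19=-7≡19 → t
l(11): 11−19=-8≡18 → s
o(14): 14−19=-5≡21 → v
k(10): 10−19=-9≡17 → r

pgamxrtsvr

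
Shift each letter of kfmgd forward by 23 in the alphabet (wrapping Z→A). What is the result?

hcjda

k(10): 10+23=33≡7 → h
f(5): 5+23=28≡2 → c
m(12): 12+23=35≡9 → j
g(6): 6+23=29≡3 → d
d(3): 3+23=26≡0 → a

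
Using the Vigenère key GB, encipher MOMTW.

Repeat the key across the message: GBGBG
M(12)+G(6): 18 → S
O(14)+B(1): 15 → P
M(12)+G(6): 18 → S
T(19)+B(1): 20 → U
W(22)+G(6): 28≡2 → C

SPSUC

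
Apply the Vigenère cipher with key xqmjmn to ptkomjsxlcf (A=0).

Repeat the key across the message: xqmjmnxqmjm
p(15)+x(23): 38≡12 → m
t(19)+q(16): 35≡9 → j
k(10)+m(12): 22 → w
o(14)+j(9): 23 → x
m(12)+m(12): 24 → y
j(9)+n(13): 22 → w
s(18)+x(23): 41≡15 → p
x(23)+q(16): 39≡13 → n
l(11)+m(12): 23 → x
c(2)+j(9): 11 → l
f(5)+m(12): 17 → r

mjwxywpnxlr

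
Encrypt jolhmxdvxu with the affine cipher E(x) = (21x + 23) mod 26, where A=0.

j(9): 21·9+23=212≡4 → e
o(14): 21·14+23=317≡5 → f
l(11): 21·11+23=254≡20 → u
h(7): 21·7+23=170≡14 → o
m(12): 21·12+23=275≡15 → p
x(23): 21·23+23=506≡12 → m
d(3): 21·3+23=86≡8 → i
v(21): 21·21+23=464≡22 → w
x(23): 21·23+23=506≡12 → m
u(20): 21·20+23=443≡1 → b

efuopmiwmb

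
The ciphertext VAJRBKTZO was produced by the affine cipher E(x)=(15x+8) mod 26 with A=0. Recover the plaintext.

NWHLDOZPQ

The inverse of 15 mod 26 is 7, since 15·7=105≡1. Apply D(y)=7·(y−8) mod 26:
V(21): 7·(21−8)=91≡13 → N
A(0): 7·(0−8)=-56≡22 → W
J(9): 7·(9−8)=7 → H
R(17): 7·(17−8)=63≡11 → L
B(1): 7·(1−8)=-49≡3 → D
K(10): 7·(10−8)=14 → O
T(19): 7·(19−8)=77≡25 → Z
Z(25): 7·(25−8)=119≡15 → P
O(14): 7·(14−8)=42≡16 → Q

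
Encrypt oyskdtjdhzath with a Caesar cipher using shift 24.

o(14): 14+24=38≡12 → m
y(24): 24+24=48≡22 → w
s(18): 18+24=42≡16 → q
k(10): 10+24=34≡8 → i
d(3): 3+24=27≡1 → b
t(19): 19+24=43≡17 → r
j(9): 9+24=33≡7 → h
d(3): 3+24=27≡1 → b
h(7): 7+24=31≡5 → f
z(25): 25+24=49≡23 → x
a(0): 0+24=24 → y
t(19): 19+24=43≡17 → r
h(7): 7+24=31≡5 → f

mwqibrhbfxyrf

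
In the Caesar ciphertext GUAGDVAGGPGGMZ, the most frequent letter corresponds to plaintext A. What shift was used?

6

The most frequent ciphertext letter is G (appears 6 times).
G is position 6; A is position 0.
Shift = 6.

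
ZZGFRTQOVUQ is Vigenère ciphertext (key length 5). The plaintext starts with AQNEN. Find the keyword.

Subtract each crib letter from the matching ciphertext letter (mod 26):
Z(25)−A(0)=25 → Z
Z(25)−Q(16)=9 → J
G(6)−N(13)=-7≡19 → T
F(5)−E(4)=1 → B
R(17)−N(13)=4 → E

ZJTBE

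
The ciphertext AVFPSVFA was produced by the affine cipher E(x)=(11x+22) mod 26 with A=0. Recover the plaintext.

YHPXCHPY

The inverse of 11 mod 26 is 19, since 11·19=209≡1. Apply D(y)=19·(y−22) mod 26:
A(0): 19·(0−22)=-418≡24 → Y
V(21): 19·(21−22)=-19≡7 → H
F(5): 19·(5−22)=-323≡15 → P
P(15): 19·(15−22)=-133≡23 → X
S(18): 19·(18−22)=-76≡2 → C
V(21): 19·(21−22)=-19≡7 → H
F(5): 19·(5−22)=-323≡15 → P
A(0): 19·(0−22)=-418≡24 → Y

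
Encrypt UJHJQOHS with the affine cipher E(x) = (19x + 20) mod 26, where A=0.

U(20): 19·20+20=400≡10 → K
J(9): 19·9+20=191≡9 → J
H(7): 19·7+20=153≡23 → X
J(9): 19·9+20=191≡9 → J
Q(16): 19·16+20=324≡12 → M
O(14): 19·14+20=286≡0 → A
H(7): 19·7+20=153≡23 → X
S(18): 19·18+20=362≡24 → Y

KJXJMAXY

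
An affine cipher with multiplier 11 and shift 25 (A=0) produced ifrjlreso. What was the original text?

pkeiuerxz

The inverse of 11 mod 26 is 19, since 11·19=209≡1. Apply D(y)=19·(y−25) mod 26:
i(8): 19·(8−25)=-323≡15 → p
f(5): 19·(5−25)=-380≡10 → k
r(17): 19·(17−25)=-152≡4 → e
j(9): 19·(9−25)=-304≡8 → i
l(11): 19·(11−25)=-266≡20 → u
r(17): 19·(17−25)=-152≡4 → e
e(4): 19·(4−25)=-399≡17 → r
s(18): 19·(18−25)=-133≡23 → x
o(14): 19·(14−25)=-209≡25 → z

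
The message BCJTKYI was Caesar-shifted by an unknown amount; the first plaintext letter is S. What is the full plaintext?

From the crib: B(1)−S(18)=-17≡9, so the shift is 9.
Subtract 9 from each ciphertext letter:
B(1): 1−9=-8≡18 → S
C(2): 2−9=-7≡19 → T
J(9): 9−9=0 → A
T(19): 19−9=10 → K
K(10): 10−9=1 → B
Y(24): 24−9=15 → P
I(8): 8−9=-1≡25 → Z

STAKBPZ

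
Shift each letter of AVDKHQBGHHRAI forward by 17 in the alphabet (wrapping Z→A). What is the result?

RMUBYHSXYYIRZ

A(0): 0+17=17 → R
V(21): 21+17=38≡12 → M
D(3): 3+17=20 → U
K(10): 10+17=27≡1 → B
H(7): 7+17=24 → Y
Q(16): 16+17=33≡7 → H
B(1): 1+17=18 → S
G(6): 6+17=23 → X
H(7): 7+17=24 → Y
H(7): 7+17=24 → Y
R(17): 17+17=34≡8 → I
A(0): 0+17=17 → R
I(8): 8+17=25 → Z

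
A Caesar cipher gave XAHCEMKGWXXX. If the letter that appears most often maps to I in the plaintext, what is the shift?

15

The most frequent ciphertext letter is X (appears 4 times).
X is position 23; I is position 8.
Shift = 15.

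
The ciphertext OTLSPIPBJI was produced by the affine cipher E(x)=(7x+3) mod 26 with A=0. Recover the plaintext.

JGQRYXYWMX

The inverse of 7 mod 26 is 15, since 7·15=105≡1. Apply D(y)=15·(y−3) mod 26:
O(14): 15·(14−3)=165≡9 → J
T(19): 15·(19−3)=240≡6 → G
L(11): 15·(11−3)=120≡16 → Q
S(18): 15·(18−3)=225≡17 → R
P(15): 15·(15−3)=180≡24 → Y
I(8): 15·(8−3)=75≡23 → X
P(15): 15·(15−3)=180≡24 → Y
B(1): 15·(1−3)=-30≡22 → W
J(9): 15·(9−3)=90≡12 → M
I(8): 15·(8−3)=75≡23 → X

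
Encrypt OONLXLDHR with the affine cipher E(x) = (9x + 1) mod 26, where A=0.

XXOWAWCMY

O(14): 9·14+1=127≡23 → X
O(14): 9·14+1=127≡23 → X
N(13): 9·13+1=118≡14 → O
L(11): 9·11+1=100≡22 → W
X(23): 9·23+1=208≡0 → A
L(11): 9·11+1=100≡22 → W
D(3): 9·3+1=28≡2 → C
H(7): 9·7+1=64≡12 → M
R(17): 9·17+1=154≡24 → Y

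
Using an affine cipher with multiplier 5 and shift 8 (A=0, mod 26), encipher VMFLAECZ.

V(21): 5·21+8=113≡9 → J
M(12): 5·12+8=68≡16 → Q
F(5): 5·5+8=33≡7 → H
L(11): 5·11+8=63≡11 → L
A(0): 5·0+8=8 → I
E(4): 5·4+8=28≡2 → C
C(2): 5·2+8=18 → S
Z(25): 5·25+8=133≡3 → D

JQHLICSD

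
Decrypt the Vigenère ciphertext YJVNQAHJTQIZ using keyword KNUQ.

Repeat the key across the ciphertext: KNUQKNUQKNUQ
Y(24)−K(10): 14 → O
J(9)−N(13): -4≡22 → W
V(21)−U(20): 1 → B
N(13)−Q(16): -3≡23 → X
Q(16)−K(10): 6 → G
A(0)−N(13): -13≡13 → N
H(7)−U(20): -13≡13 → N
J(9)−Q(16): -7≡19 → T
T(19)−K(10): 9 → J
Q(16)−N(13): 3 → D
I(8)−U(20): -12≡14 → O
Z(25)−Q(16): 9 → J

OWBXGNNTJDOJ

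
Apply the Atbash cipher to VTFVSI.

EGUEHR

V(21) → E(4)
T(19) → G(6)
F(5) → U(20)
V(21) → E(4)
S(18) → H(7)
I(8) → R(17)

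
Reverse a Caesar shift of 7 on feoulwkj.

yxhnepdc

f(5): 5−7=-2≡24 → y
e(4): 4−7=-3≡23 → x
o(14): 14−7=7 → h
u(20): 20−7=13 → n
l(11): 11−7=4 → e
w(22): 22−7=15 → p
k(10): 10−7=3 → d
j(9): 9−7=2 → c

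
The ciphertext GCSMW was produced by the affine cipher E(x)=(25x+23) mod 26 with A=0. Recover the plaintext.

The inverse of 25 mod 26 is 25, since 25·25=625≡1. Apply D(y)=25·(y−23) mod 26:
G(6): 25·(6−23)=-425≡17 → R
C(2): 25·(2−23)=-525≡21 → V
S(18): 25·(18−23)=-125≡5 → F
M(12): 25·(12−23)=-275≡11 → L
W(22): 25·(22−23)=-25≡1 → B

RVFLB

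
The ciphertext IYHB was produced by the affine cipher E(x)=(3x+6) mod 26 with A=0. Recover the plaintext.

The inverse of 3 mod 26 is 9, since 3·9=27≡1. Apply D(y)=9·(y−6) mod 26:
I(8): 9·(8−6)=18 → S
Y(24): 9·(24−6)=162≡6 → G
H(7): 9·(7−6)=9 → J
B(1): 9·(1−6)=-45≡7 → H

SGJH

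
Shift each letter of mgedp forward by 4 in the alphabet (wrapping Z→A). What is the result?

qkiht

m(12): 12+4=16 → q
g(6): 6+4=10 → k
e(4): 4+4=8 → i
d(3): 3+4=7 → h
p(15): 15+4=19 → t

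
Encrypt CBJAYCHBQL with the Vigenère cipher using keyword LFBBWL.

NGKBUNSGRM

Repeat the key across the message: LFBBWLLFBB
C(2)+L(11): 13 → N
B(1)+F(5): 6 → G
J(9)+B(1): 10 → K
A(0)+B(1): 1 → B
Y(24)+W(22): 46≡20 → U
C(2)+L(11): 13 → N
H(7)+L(11): 18 → S
B(1)+F(5): 6 → G
Q(16)+B(1): 17 → R
L(11)+B(1): 12 → M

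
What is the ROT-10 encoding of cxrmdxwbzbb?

mhbwnhgljll

c(2): 2+10=12 → m
x(23): 23+10=33≡7 → h
r(17): 17+10=27≡1 → b
m(12): 12+10=22 → w
d(3): 3+10=13 → n
x(23): 23+10=33≡7 → h
w(22): 22+10=32≡6 → g
b(1): 1+10=11 → l
z(25): 25+10=35≡9 → j
b(1): 1+10=11 → l
b(1): 1+10=11 → l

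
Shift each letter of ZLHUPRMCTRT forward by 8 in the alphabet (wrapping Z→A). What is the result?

HTPCXZUKBZB

Z(25): 25+8=33≡7 → H
L(11): 11+8=19 → T
H(7): 7+8=15 → P
U(20): 20+8=28≡2 → C
P(15): 15+8=23 → X
R(17): 17+8=25 → Z
M(12): 12+8=20 → U
C(2): 2+8=10 → K
T(19): 19+8=27≡1 → B
R(17): 17+8=25 → Z
T(19): 19+8=27≡1 → B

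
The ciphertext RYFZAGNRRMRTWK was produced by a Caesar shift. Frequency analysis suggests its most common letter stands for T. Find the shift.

The most frequent ciphertext letter is R (appears 4 times).
R is position 17; T is position 19.
Shift = -2≡24.

24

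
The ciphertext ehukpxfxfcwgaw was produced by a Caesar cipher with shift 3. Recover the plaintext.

e(4): 4−3=1 → b
h(7): 7−3=4 → e
u(20): 20−3=17 → r
k(10): 10−3=7 → h
p(15): 15−3=12 → m
x(23): 23−3=20 → u
f(5): 5−3=2 → c
x(23): 23−3=20 → u
f(5): 5−3=2 → c
c(2): 2−3=-1≡25 → z
w(22): 22−3=19 → t
g(6): 6−3=3 → d
a(0): 0−3=-3≡23 → x
w(22): 22−3=19 → t

berhmucucztdxt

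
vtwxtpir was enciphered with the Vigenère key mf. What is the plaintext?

Repeat the key across the ciphertext: mfmfmfmf
v(21)−m(12): 9 → j
t(19)−f(5): 14 → o
w(22)−m(12): 10 → k
x(23)−f(5): 18 → s
t(19)−m(12): 7 → h
p(15)−f(5): 10 → k
i(8)−m(12): -4≡22 → w
r(17)−f(5): 12 → m

jokshkwm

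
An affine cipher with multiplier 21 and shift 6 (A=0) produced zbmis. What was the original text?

rbeki

The inverse of 21 mod 26 is 5, since 21·5=105≡1. Apply D(y)=5·(y−6) mod 26:
z(25): 5·(25−6)=95≡17 → r
b(1): 5·(1−6)=-25≡1 → b
m(12): 5·(12−6)=30≡4 → e
i(8): 5·(8−6)=10 → k
s(18): 5·(18−6)=60≡8 → i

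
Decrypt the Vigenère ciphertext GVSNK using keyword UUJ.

MBJTQ

Repeat the key across the ciphertext: UUJUU
G(6)−U(20): -14≡12 → M
V(21)−U(20): 1 → B
S(18)−J(9): 9 → J
N(13)−U(20): -7≡19 → T
K(10)−U(20): -10≡16 → Q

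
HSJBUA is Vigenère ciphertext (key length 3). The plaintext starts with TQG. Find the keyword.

Subtract each crib letter from the matching ciphertext letter (mod 26):
H(7)−T(19)=-12≡14 → O
S(18)−Q(16)=2 → C
J(9)−G(6)=3 → D

OCD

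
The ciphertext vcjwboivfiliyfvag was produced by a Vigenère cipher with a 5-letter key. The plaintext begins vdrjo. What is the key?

Subtract each crib letter from the matching ciphertext letter (mod 26):
v(21)−v(21)=0 → a
c(2)−d(3)=-1≡25 → z
j(9)−r(17)=-8≡18 → s
w(22)−j(9)=13 → n
b(1)−o(14)=-13≡13 → n

azsnn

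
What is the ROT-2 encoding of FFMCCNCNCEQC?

F(5): 5+2=7 → H
F(5): 5+2=7 → H
M(12): 12+2=14 → O
C(2): 2+2=4 → E
C(2): 2+2=4 → E
N(13): 13+2=15 → P
C(2): 2+2=4 → E
N(13): 13+2=15 → P
C(2): 2+2=4 → E
E(4): 4+2=6 → G
Q(16): 16+2=18 → S
C(2): 2+2=4 → E

HHOEEPEPEGSE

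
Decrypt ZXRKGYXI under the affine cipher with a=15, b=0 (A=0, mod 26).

TFPSQMFE

The inverse of 15 mod 26 is 7, since 15·7=105≡1. Apply D(y)=7·(y−0) mod 26:
Z(25): 7·(25−0)=175≡19 → T
X(23): 7·(23−0)=161≡5 → F
R(17): 7·(17−0)=119≡15 → P
K(10): 7·(10−0)=70≡18 → S
G(6): 7·(6−0)=42≡16 → Q
Y(24): 7·(24−0)=168≡12 → M
X(23): 7·(23−0)=161≡5 → F
I(8): 7·(8−0)=56≡4 → E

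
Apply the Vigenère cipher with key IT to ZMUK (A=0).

Repeat the key across the message: ITIT
Z(25)+I(8): 33≡7 → H
M(12)+T(19): 31≡5 → F
U(20)+I(8): 28≡2 → C
K(10)+T(19): 29≡3 → D

HFCD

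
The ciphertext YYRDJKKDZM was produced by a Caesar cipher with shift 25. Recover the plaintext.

ZZSEKLLEAN

Y(24): 24−25=-1≡25 → Z
Y(24): 24−25=-1≡25 → Z
R(17): 17−25=-8≡18 → S
D(3): 3−25=-22≡4 → E
J(9): 9−25=-16≡10 → K
K(10): 10−25=-15≡11 → L
K(10): 10−25=-15≡11 → L
D(3): 3−25=-22≡4 → E
Z(25): 25−25=0 → A
M(12): 12−25=-13≡13 → N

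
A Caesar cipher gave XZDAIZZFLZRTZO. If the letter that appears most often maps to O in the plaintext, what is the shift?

11

The most frequent ciphertext letter is Z (appears 5 times).
Z is position 25; O is position 14.
Shift = 11.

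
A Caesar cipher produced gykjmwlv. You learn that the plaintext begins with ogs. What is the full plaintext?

From the crib: g(6)−o(14)=-8≡18, so the shift is 18.
Subtract 18 from each ciphertext letter:
g(6): 6−18=-12≡14 → o
y(24): 24−18=6 → g
k(10): 10−18=-8≡18 → s
j(9): 9−18=-9≡17 → r
m(12): 12−18=-6≡20 → u
w(22): 22−18=4 → e
l(11): 11−18=-7≡19 → t
v(21): 21−18=3 → d

ogsruetd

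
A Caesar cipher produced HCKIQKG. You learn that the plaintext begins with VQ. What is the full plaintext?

From the crib: H(7)−V(21)=-14≡12, so the shift is 12.
Subtract 12 from each ciphertext letter:
H(7): 7−12=-5≡21 → V
C(2): 2−12=-10≡16 → Q
K(10): 10−12=-2≡24 → Y
I(8): 8−12=-4≡22 → W
Q(16): 16−12=4 → E
K(10): 10−12=-2≡24 → Y
G(6): 6−12=-6≡20 → U

VQYWEYU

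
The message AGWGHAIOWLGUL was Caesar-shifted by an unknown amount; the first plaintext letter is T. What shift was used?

From the crib: A(0)−T(19)=-19≡7, so the shift is 7.

7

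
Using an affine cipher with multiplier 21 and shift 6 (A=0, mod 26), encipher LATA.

L(11): 21·11+6=237≡3 → D
A(0): 21·0+6=6 → G
T(19): 21·19+6=405≡15 → P
A(0): 21·0+6=6 → G

DGPG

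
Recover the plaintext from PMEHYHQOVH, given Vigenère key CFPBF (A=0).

Repeat the key across the ciphertext: CFPBFCFPBF
P(15)−C(2): 13 → N
M(12)−F(5): 7 → H
E(4)−P(15): -11≡15 → P
H(7)−B(1): 6 → G
Y(24)−F(5): 19 → T
H(7)−C(2): 5 → F
Q(16)−F(5): 11 → L
O(14)−P(15): -1≡25 → Z
V(21)−B(1): 20 → U
H(7)−F(5): 2 → C

NHPGTFLZUC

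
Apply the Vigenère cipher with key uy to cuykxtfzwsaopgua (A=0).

Repeat the key across the message: uyuyuyuyuyuyuyuy
c(2)+u(20): 22 → w
u(20)+y(24): 44≡18 → s
y(24)+u(20): 44≡18 → s
k(10)+y(24): 34≡8 → i
x(23)+u(20): 43≡17 → r
t(19)+y(24): 43≡17 → r
f(5)+u(20): 25 → z
z(25)+y(24): 49≡23 → x
w(22)+u(20): 42≡16 → q
s(18)+y(24): 42≡16 → q
a(0)+u(20): 20 → u
o(14)+y(24): 38≡12 → m
p(15)+u(20): 35≡9 → j
g(6)+y(24): 30≡4 → e
u(20)+u(20): 40≡14 → o
a(0)+y(24): 24 → y

wssirrzxqqumjeoy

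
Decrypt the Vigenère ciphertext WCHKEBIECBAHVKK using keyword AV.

Repeat the key across the ciphertext: AVAVAVAVAVAVAVA
W(22)−A(0): 22 → W
C(2)−V(21): -19≡7 → H
H(7)−A(0): 7 → H
K(10)−V(21): -11≡15 → P
E(4)−A(0): 4 → E
B(1)−V(21): -20≡6 → G
I(8)−A(0): 8 → I
E(4)−V(21): -17≡9 → J
C(2)−A(0): 2 → C
B(1)−V(21): -20≡6 → G
A(0)−A(0): 0 → A
H(7)−V(21): -14≡12 → M
V(21)−A(0): 21 → V
K(10)−V(21): -11≡15 → P
K(10)−A(0): 10 → K

WHHPEGIJCGAMVPK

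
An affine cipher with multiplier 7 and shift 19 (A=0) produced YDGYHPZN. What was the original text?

XUNXCSMO

The inverse of 7 mod 26 is 15, since 7·15=105≡1. Apply D(y)=15·(y−19) mod 26:
Y(24): 15·(24−19)=75≡23 → X
D(3): 15·(3−19)=-240≡20 → U
G(6): 15·(6−19)=-195≡13 → N
Y(24): 15·(24−19)=75≡23 → X
H(7): 15·(7−19)=-180≡2 → C
P(15): 15·(15−19)=-60≡18 → S
Z(25): 15·(25−19)=90≡12 → M
N(13): 15·(13−19)=-90≡14 → O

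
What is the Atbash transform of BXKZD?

YCPAW

B(1) → Y(24)
X(23) → C(2)
K(10) → P(15)
Z(25) → A(0)
D(3) → W(22)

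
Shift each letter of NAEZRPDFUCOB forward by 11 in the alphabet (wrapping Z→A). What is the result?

N(13): 13+11=24 → Y
A(0): 0+11=11 → L
E(4): 4+11=15 → P
Z(25): 25+11=36≡10 → K
R(17): 17+11=28≡2 → C
P(15): 15+11=26≡0 → A
D(3): 3+11=14 → O
F(5): 5+11=16 → Q
U(20): 20+11=31≡5 → F
C(2): 2+11=13 → N
O(14): 14+11=25 → Z
B(1): 1+11=12 → M

YLPKCAOQFNZM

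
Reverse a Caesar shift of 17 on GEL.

PNU

G(6): 6−17=-11≡15 → P
E(4): 4−17=-13≡13 → N
L(11): 11−17=-6≡20 → U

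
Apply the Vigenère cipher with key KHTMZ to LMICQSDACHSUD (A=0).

Repeat the key across the message: KHTMZKHTMZKHT
L(11)+K(10): 21 → V
M(12)+H(7): 19 → T
I(8)+T(19): 27≡1 → B
C(2)+M(12): 14 → O
Q(16)+Z(25): 41≡15 → P
S(18)+K(10): 28≡2 → C
D(3)+H(7): 10 → K
A(0)+T(19): 19 → T
C(2)+M(12): 14 → O
H(7)+Z(25): 32≡6 → G
S(18)+K(10): 28≡2 → C
U(20)+H(7): 27≡1 → B
D(3)+T(19): 22 → W

VTBOPCKTOGCBW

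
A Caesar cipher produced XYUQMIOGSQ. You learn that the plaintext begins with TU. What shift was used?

From the crib: X(23)−T(19)=4, so the shift is 4.

4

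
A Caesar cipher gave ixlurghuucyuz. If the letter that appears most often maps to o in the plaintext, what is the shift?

6

The most frequent ciphertext letter is u (appears 4 times).
u is position 20; o is position 14.
Shift = 6.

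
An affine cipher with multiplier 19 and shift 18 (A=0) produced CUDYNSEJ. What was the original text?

The inverse of 19 mod 26 is 11, since 19·11=209≡1. Apply D(y)=11·(y−18) mod 26:
C(2): 11·(2−18)=-176≡6 → G
U(20): 11·(20−18)=22 → W
D(3): 11·(3−18)=-165≡17 → R
Y(24): 11·(24−18)=66≡14 → O
N(13): 11·(13−18)=-55≡23 → X
S(18): 11·(18−18)=0 → A
E(4): 11·(4−18)=-154≡2 → C
J(9): 11·(9−18)=-99≡5 → F

GWROXACF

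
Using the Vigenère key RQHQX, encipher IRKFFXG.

ZHRVCOW

Repeat the key across the message: RQHQXRQ
I(8)+R(17): 25 → Z
R(17)+Q(16): 33≡7 → H
K(10)+H(7): 17 → R
F(5)+Q(16): 21 → V
F(5)+X(23): 28≡2 → C
X(23)+R(17): 40≡14 → O
G(6)+Q(16): 22 → W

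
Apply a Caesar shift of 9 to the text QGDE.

ZPMN

Q(16): 16+9=25 → Z
G(6): 6+9=15 → P
D(3): 3+9=12 → M
E(4): 4+9=13 → N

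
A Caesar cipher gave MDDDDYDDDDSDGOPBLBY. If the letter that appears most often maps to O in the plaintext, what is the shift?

15

The most frequent ciphertext letter is D (appears 9 times).
D is position 3; O is position 14.
Shift = -11≡15.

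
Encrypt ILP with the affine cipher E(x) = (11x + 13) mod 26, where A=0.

XEW

I(8): 11·8+13=101≡23 → X
L(11): 11·11+13=134≡4 → E
P(15): 11·15+13=178≡22 → W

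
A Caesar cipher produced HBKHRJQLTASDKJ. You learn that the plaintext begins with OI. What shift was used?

From the crib: H(7)−O(14)=-7≡19, so the shift is 19.

19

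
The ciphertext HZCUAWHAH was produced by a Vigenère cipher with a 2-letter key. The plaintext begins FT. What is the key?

CG

Subtract each crib letter from the matching ciphertext letter (mod 26):
H(7)−F(5)=2 → C
Z(25)−T(19)=6 → G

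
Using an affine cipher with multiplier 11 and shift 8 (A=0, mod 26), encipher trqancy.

jncivem

t(19): 11·19+8=217≡9 → j
r(17): 11·17+8=195≡13 → n
q(16): 11·16+8=184≡2 → c
a(0): 11·0+8=8 → i
n(13): 11·13+8=151≡21 → v
c(2): 11·2+8=30≡4 → e
y(24): 11·24+8=272≡12 → m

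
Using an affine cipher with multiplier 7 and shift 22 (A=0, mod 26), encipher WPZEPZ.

W(22): 7·22+22=176≡20 → U
P(15): 7·15+22=127≡23 → X
Z(25): 7·25+22=197≡15 → P
E(4): 7·4+22=50≡24 → Y
P(15): 7·15+22=127≡23 → X
Z(25): 7·25+22=197≡15 → P

UXPYXP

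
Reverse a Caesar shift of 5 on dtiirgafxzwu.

d(3): 3−5=-2≡24 → y
t(19): 19−5=14 → o
i(8): 8−5=3 → d
i(8): 8−5=3 → d
r(17): 17−5=12 → m
g(6): 6−5=1 → b
a(0): 0−5=-5≡21 → v
f(5): 5−5=0 → a
x(23): 23−5=18 → s
z(25): 25−5=20 → u
w(22): 22−5=17 → r
u(20): 20−5=15 → p

yoddmbvasurp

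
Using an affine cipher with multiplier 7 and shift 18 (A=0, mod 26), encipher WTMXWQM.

W(22): 7·22+18=172≡16 → Q
T(19): 7·19+18=151≡21 → V
M(12): 7·12+18=102≡24 → Y
X(23): 7·23+18=179≡23 → X
W(22): 7·22+18=172≡16 → Q
Q(16): 7·16+18=130≡0 → A
M(12): 7·12+18=102≡24 → Y

QVYXQAY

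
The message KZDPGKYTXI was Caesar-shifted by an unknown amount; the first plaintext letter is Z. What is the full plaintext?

From the crib: K(10)−Z(25)=-15≡11, so the shift is 11.
Subtract 11 from each ciphertext letter:
K(10): 10−11=-1≡25 → Z
Z(25): 25−11=14 → O
D(3): 3−11=-8≡18 → S
P(15): 15−11=4 → E
G(6): 6−11=-5≡21 → V
K(10): 10−11=-1≡25 → Z
Y(24): 24−11=13 → N
T(19): 19−11=8 → I
X(23): 23−11=12 → M
I(8): 8−11=-3≡23 → X

ZOSEVZNIMX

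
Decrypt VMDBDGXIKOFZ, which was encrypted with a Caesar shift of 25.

V(21): 21−25=-4≡22 → W
M(12): 12−25=-13≡13 → N
D(3): 3−25=-22≡4 → E
B(1): 1−25=-24≡2 → C
D(3): 3−25=-22≡4 → E
G(6): 6−25=-19≡7 → H
X(23): 23−25=-2≡24 → Y
I(8): 8−25=-17≡9 → J
K(10): 10−25=-15≡11 → L
O(14): 14−25=-11≡15 → P
F(5): 5−25=-20≡6 → G
Z(25): 25−25=0 → A

WNECEHYJLPGA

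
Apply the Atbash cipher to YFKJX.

BUPQC

Y(24) → B(1)
F(5) → U(20)
K(10) → P(15)
J(9) → Q(16)
X(23) → C(2)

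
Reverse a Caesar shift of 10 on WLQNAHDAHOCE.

W(22): 22−10=12 → M
L(11): 11−10=1 → B
Q(16): 16−10=6 → G
N(13): 13−10=3 → D
A(0): 0−10=-10≡16 → Q
H(7): 7−10=-3≡23 → X
D(3): 3−10=-7≡19 → T
A(0): 0−10=-10≡16 → Q
H(7): 7−10=-3≡23 → X
O(14): 14−10=4 → E
C(2): 2−10=-8≡18 → S
E(4): 4−10=-6≡20 → U

MBGDQXTQXESU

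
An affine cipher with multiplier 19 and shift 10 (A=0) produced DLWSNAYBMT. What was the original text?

BLCKHUYFWV

The inverse of 19 mod 26 is 11, since 19·11=209≡1. Apply D(y)=11·(y−10) mod 26:
D(3): 11·(3−10)=-77≡1 → B
L(11): 11·(11−10)=11 → L
W(22): 11·(22−10)=132≡2 → C
S(18): 11·(18−10)=88≡10 → K
N(13): 11·(13−10)=33≡7 → H
A(0): 11·(0−10)=-110≡20 → U
Y(24): 11·(24−10)=154≡24 → Y
B(1): 11·(1−10)=-99≡5 → F
M(12): 11·(12−10)=22 → W
T(19): 11·(19−10)=99≡21 → V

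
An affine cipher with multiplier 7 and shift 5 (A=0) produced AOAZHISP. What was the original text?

DFDOETNU

The inverse of 7 mod 26 is 15, since 7·15=105≡1. Apply D(y)=15·(y−5) mod 26:
A(0): 15·(0−5)=-75≡3 → D
O(14): 15·(14−5)=135≡5 → F
A(0): 15·(0−5)=-75≡3 → D
Z(25): 15·(25−5)=300≡14 → O
H(7): 15·(7−5)=30≡4 → E
I(8): 15·(8−5)=45≡19 → T
S(18): 15·(18−5)=195≡13 → N
P(15): 15·(15−5)=150≡20 → U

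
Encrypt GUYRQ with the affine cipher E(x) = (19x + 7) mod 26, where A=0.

G(6): 19·6+7=121≡17 → R
U(20): 19·20+7=387≡23 → X
Y(24): 19·24+7=463≡21 → V
R(17): 19·17+7=330≡18 → S
Q(16): 19·16+7=311≡25 → Z

RXVSZ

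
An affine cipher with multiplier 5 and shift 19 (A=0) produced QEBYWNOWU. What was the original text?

The inverse of 5 mod 26 is 21, since 5·21=105≡1. Apply D(y)=21·(y−19) mod 26:
Q(16): 21·(16−19)=-63≡15 → P
E(4): 21·(4−19)=-315≡23 → X
B(1): 21·(1−19)=-378≡12 → M
Y(24): 21·(24−19)=105≡1 → B
W(22): 21·(22−19)=63≡11 → L
N(13): 21·(13−19)=-126≡4 → E
O(14): 21·(14−19)=-105≡25 → Z
W(22): 21·(22−19)=63≡11 → L
U(20): 21·(20−19)=21 → V

PXMBLEZLV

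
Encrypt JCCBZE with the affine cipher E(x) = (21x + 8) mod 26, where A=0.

J(9): 21·9+8=197≡15 → P
C(2): 21·2+8=50≡24 → Y
C(2): 21·2+8=50≡24 → Y
B(1): 21·1+8=29≡3 → D
Z(25): 21·25+8=533≡13 → N
E(4): 21·4+8=92≡14 → O

PYYDNO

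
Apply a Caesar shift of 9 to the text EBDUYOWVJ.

NKMDHXFES

E(4): 4+9=13 → N
B(1): 1+9=10 → K
D(3): 3+9=12 → M
U(20): 20+9=29≡3 → D
Y(24): 24+9=33≡7 → H
O(14): 14+9=23 → X
W(22): 22+9=31≡5 → F
V(21): 21+9=30≡4 → E
J(9): 9+9=18 → S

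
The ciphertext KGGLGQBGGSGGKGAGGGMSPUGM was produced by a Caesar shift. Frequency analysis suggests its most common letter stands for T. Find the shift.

13

The most frequent ciphertext letter is G (appears 12 times).
G is position 6; T is position 19.
Shift = -13≡13.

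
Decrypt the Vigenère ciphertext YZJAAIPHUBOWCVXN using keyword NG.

LTWUNCCBHVBQPPKH

Repeat the key across the ciphertext: NGNGNGNGNGNGNGNG
Y(24)−N(13): 11 → L
Z(25)−G(6): 19 → T
J(9)−N(13): -4≡22 → W
A(0)−G(6): -6≡20 → U
A(0)−N(13): -13≡13 → N
I(8)−G(6): 2 → C
P(15)−N(13): 2 → C
H(7)−G(6): 1 → B
U(20)−N(13): 7 → H
B(1)−G(6): -5≡21 → V
O(14)−N(13): 1 → B
W(22)−G(6): 16 → Q
C(2)−N(13): -11≡15 → P
V(21)−G(6): 15 → P
X(23)−N(13): 10 → K
N(13)−G(6): 7 → H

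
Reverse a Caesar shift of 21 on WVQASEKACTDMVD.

BAVFXJPFHYIRAI

W(22): 22−21=1 → B
V(21): 21−21=0 → A
Q(16): 16−21=-5≡21 → V
A(0): 0−21=-21≡5 → F
S(18): 18−21=-3≡23 → X
E(4): 4−21=-17≡9 → J
K(10): 10−21=-11≡15 → P
A(0): 0−21=-21≡5 → F
C(2): 2−21=-19≡7 → H
T(19): 19−21=-2≡24 → Y
D(3): 3−21=-18≡8 → I
M(12): 12−21=-9≡17 → R
V(21): 21−21=0 → A
D(3): 3−21=-18≡8 → I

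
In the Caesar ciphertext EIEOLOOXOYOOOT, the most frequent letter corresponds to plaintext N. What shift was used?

1

The most frequent ciphertext letter is O (appears 7 times).
O is position 14; N is position 13.
Shift = 1.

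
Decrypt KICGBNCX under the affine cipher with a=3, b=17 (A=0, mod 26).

The inverse of 3 mod 26 is 9, since 3·9=27≡1. Apply D(y)=9·(y−17) mod 26:
K(10): 9·(10−17)=-63≡15 → P
I(8): 9·(8−17)=-81≡23 → X
C(2): 9·(2−17)=-135≡21 → V
G(6): 9·(6−17)=-99≡5 → F
B(1): 9·(1−17)=-144≡12 → M
N(13): 9·(13−17)=-36≡16 → Q
C(2): 9·(2−17)=-135≡21 → V
X(23): 9·(23−17)=54≡2 → C

PXVFMQVC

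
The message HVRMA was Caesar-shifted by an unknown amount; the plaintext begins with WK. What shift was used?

From the crib: H(7)−W(22)=-15≡11, so the shift is 11.

11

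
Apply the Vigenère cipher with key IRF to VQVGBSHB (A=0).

DHAOSXPS

Repeat the key across the message: IRFIRFIR
V(21)+I(8): 29≡3 → D
Q(16)+R(17): 33≡7 → H
V(21)+F(5): 26≡0 → A
G(6)+I(8): 14 → O
B(1)+R(17): 18 → S
S(18)+F(5): 23 → X
H(7)+I(8): 15 → P
B(1)+R(17): 18 → S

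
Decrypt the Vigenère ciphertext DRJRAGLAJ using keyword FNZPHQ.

Repeat the key across the ciphertext: FNZPHQFNZ
D(3)−F(5): -2≡24 → Y
R(17)−N(13): 4 → E
J(9)−Z(25): -16≡10 → K
R(17)−P(15): 2 → C
A(0)−H(7): -7≡19 → T
G(6)−Q(16): -10≡16 → Q
L(11)−F(5): 6 → G
A(0)−N(13): -13≡13 → N
J(9)−Z(25): -16≡10 → K

YEKCTQGNK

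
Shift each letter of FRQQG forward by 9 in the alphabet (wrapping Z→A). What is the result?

OAZZP

F(5): 5+9=14 → O
R(17): 17+9=26≡0 → A
Q(16): 16+9=25 → Z
Q(16): 16+9=25 → Z
G(6): 6+9=15 → P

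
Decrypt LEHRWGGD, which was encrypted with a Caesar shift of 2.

L(11): 11−2=9 → J
E(4): 4−2=2 → C
H(7): 7−2=5 → F
R(17): 17−2=15 → P
W(22): 22−2=20 → U
G(6): 6−2=4 → E
G(6): 6−2=4 → E
D(3): 3−2=1 → B

JCFPUEEB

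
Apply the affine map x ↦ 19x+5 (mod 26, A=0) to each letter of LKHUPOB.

L(11): 19·11+5=214≡6 → G
K(10): 19·10+5=195≡13 → N
H(7): 19·7+5=138≡8 → I
U(20): 19·20+5=385≡21 → V
P(15): 19·15+5=290≡4 → E
O(14): 19·14+5=271≡11 → L
B(1): 19·1+5=24 → Y

GNIVELY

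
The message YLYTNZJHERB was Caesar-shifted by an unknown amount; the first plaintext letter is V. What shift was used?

From the crib: Y(24)−V(21)=3, so the shift is 3.

3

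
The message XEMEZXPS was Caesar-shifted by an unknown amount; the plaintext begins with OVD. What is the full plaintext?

OVDVQOGJ

From the crib: X(23)−O(14)=9, so the shift is 9.
Subtract 9 from each ciphertext letter:
X(23): 23−9=14 → O
E(4): 4−9=-5≡21 → V
M(12): 12−9=3 → D
E(4): 4−9=-5≡21 → V
Z(25): 25−9=16 → Q
X(23): 23−9=14 → O
P(15): 15−9=6 → G
S(18): 18−9=9 → J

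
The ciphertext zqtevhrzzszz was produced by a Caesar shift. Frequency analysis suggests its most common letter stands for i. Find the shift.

The most frequent ciphertext letter is z (appears 5 times).
z is position 25; i is position 8.
Shift = 17.

17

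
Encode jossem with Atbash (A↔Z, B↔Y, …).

j(9) → q(16)
o(14) → l(11)
s(18) → h(7)
s(18) → h(7)
e(4) → v(21)
m(12) → n(13)

qlhhvn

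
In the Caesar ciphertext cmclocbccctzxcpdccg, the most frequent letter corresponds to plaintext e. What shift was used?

24

The most frequent ciphertext letter is c (appears 9 times).
c is position 2; e is position 4.
Shift = -2≡24.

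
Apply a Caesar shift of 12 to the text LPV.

L(11): 11+12=23 → X
P(15): 15+12=27≡1 → B
V(21): 21+12=33≡7 → H

XBH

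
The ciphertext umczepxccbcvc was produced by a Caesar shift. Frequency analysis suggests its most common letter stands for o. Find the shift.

The most frequent ciphertext letter is c (appears 5 times).
c is position 2; o is position 14.
Shift = -12≡14.

14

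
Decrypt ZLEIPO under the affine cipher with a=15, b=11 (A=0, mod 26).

The inverse of 15 mod 26 is 7, since 15·7=105≡1. Apply D(y)=7·(y−11) mod 26:
Z(25): 7·(25−11)=98≡20 → U
L(11): 7·(11−11)=0 → A
E(4): 7·(4−11)=-49≡3 → D
I(8): 7·(8−11)=-21≡5 → F
P(15): 7·(15−11)=28≡2 → C
O(14): 7·(14−11)=21 → V

UADFCV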